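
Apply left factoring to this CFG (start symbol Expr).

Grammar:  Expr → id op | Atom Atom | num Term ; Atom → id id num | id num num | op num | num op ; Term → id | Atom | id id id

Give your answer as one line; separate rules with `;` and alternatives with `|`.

Expr → id op | Atom Atom | num Term; Atom → op num | num op | id Atom1; Term → Atom | id Term1; Atom1 → id num | num num; Term1 → ε | id id

Atom has alternatives sharing prefix 'id': factor to Atom → id Atom1 with Atom1 → id num | num num.
Term has alternatives sharing prefix 'id': factor to Term → id Term1 with Term1 → ε | id id.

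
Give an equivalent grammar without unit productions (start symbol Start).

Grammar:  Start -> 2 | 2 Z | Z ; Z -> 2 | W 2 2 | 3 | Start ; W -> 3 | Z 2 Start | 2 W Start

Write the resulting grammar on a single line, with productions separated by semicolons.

Unit pairs: Start ⇒* {Z}; Z ⇒* {Start}.
For every A with A ⇒* B via unit rules, add B's non-unit alternatives to A; then delete every rule of the form X → Y.

Start -> 2 | W 2 2 | 3 | 2 Z; Z -> 2 | W 2 2 | 3 | 2 Z; W -> 3 | Z 2 Start | 2 W Start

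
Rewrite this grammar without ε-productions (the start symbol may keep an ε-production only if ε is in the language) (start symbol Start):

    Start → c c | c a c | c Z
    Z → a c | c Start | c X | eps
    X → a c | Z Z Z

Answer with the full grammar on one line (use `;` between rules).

The nullable symbols are {X, Z}.
ε ∉ L(G), so no ε-production is kept.
For each production, add variants omitting each subset of nullable occurrences: Start → c Z gives c Z | c. Z → c X gives c X | c. X → Z Z Z gives Z Z Z | Z Z | Z.

Start → c c | c a c | c Z | c; Z → a c | c Start | c X | c; X → a c | Z Z Z | Z Z | Z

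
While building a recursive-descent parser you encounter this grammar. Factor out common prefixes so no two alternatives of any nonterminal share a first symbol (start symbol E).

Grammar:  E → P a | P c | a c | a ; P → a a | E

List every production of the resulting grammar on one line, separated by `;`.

E has alternatives sharing prefix 'P': factor to E → P E' with E' → a | c.
E has alternatives sharing prefix 'a': factor to E → a E'' with E'' → c | ε.

E → P E' | a E''; P → a a | E; E' → a | c; E'' → c | ε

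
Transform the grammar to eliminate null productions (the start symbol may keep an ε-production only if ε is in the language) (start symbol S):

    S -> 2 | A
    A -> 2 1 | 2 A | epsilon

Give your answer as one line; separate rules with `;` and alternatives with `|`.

Nullable set = {A, S}.
ε ∈ L(G) since S is nullable, so keep S → ε.
For each production, add variants omitting each subset of nullable occurrences: A → 2 A gives 2 A | 2.

S -> 2 | A | ε; A -> 2 1 | 2 A | 2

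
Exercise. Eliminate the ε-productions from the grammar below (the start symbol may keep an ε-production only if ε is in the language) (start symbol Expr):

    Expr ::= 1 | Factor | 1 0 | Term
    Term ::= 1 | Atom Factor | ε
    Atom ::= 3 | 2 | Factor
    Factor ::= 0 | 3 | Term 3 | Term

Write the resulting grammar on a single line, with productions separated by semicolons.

The nullable symbols are {Atom, Expr, Factor, Term}.
ε ∈ L(G) since Expr is nullable, so keep Expr → ε.
Expand every rule over subsets of its nullable positions: Term → Atom Factor gives Atom Factor | Atom | Factor.

Expr ::= 1 | Factor | 1 0 | Term | ε; Term ::= 1 | Atom Factor | Atom | Factor; Atom ::= 3 | 2 | Factor; Factor ::= 0 | 3 | Term 3 | Term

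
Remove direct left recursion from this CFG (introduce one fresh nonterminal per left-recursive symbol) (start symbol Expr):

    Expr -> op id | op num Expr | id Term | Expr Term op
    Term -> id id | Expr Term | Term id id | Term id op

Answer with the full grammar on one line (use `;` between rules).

Expr, Term are directly left-recursive.
For Expr: α = {Term op}, β = {op id, op num Expr, id Term}. Rewrite as Expr → β Expr1 and Expr1 → α Expr1 | ε.
For Term: α = {id id, id op}, β = {id id, Expr Term}. Rewrite as Term → β Term1 and Term1 → α Term1 | ε.

Expr -> op id Expr1 | op num Expr Expr1 | id Term Expr1; Term -> id id Term1 | Expr Term Term1; Expr1 -> Term op Expr1 | ε; Term1 -> id id Term1 | id op Term1 | ε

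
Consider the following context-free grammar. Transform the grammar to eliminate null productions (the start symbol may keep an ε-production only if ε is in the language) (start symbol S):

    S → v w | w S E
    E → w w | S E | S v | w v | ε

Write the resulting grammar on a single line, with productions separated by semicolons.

Nullable set = {E}.
ε ∉ L(G), so no ε-production is kept.
For each production, add variants omitting each subset of nullable occurrences: S → w S E gives w S E | w S. E → S E gives S E | S.

S → v w | w S E | w S; E → w w | S E | S | S v | w v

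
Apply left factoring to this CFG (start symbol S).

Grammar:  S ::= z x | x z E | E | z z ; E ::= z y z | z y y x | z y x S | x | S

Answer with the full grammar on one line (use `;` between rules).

S has alternatives sharing prefix 'z': factor to S → z S' with S' → x | z.
E has alternatives sharing prefix 'z y': factor to E → z y E' with E' → z | y x | x S.

S ::= x z E | E | z S'; E ::= x | S | z y E'; S' ::= x | z; E' ::= z | y x | x S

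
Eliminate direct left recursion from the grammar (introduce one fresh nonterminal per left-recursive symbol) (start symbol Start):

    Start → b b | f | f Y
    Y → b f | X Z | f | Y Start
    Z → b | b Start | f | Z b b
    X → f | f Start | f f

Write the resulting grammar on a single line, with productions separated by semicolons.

Start → b b | f | f Y; Y → b f Y1 | X Z Y1 | f Y1; Z → b Z1 | b Start Z1 | f Z1; X → f | f Start | f f; Y1 → Start Y1 | ε; Z1 → b b Z1 | ε

Directly left-recursive nonterminals: Y, Z.
For Y: α = {Start}, β = {b f, X Z, f}. Rewrite as Y → β Y1 and Y1 → α Y1 | ε.
For Z: α = {b b}, β = {b, b Start, f}. Rewrite as Z → β Z1 and Z1 → α Z1 | ε.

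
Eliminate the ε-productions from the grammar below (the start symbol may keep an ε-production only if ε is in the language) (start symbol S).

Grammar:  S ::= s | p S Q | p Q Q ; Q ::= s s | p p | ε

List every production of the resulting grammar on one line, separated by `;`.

The nullable symbols are {Q}.
ε ∉ L(G), so no ε-production is kept.
For each production, add variants omitting each subset of nullable occurrences: S → p S Q gives p S Q | p S. S → p Q Q gives p Q Q | p Q | p.

S ::= s | p S Q | p S | p Q Q | p Q | p; Q ::= s s | p p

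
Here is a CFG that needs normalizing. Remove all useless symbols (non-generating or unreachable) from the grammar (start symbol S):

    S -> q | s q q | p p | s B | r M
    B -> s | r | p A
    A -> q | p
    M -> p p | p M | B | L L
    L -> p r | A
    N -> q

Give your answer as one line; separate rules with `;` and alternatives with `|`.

S -> q | s q q | p p | s B | r M; B -> s | r | p A; A -> q | p; M -> p p | p M | B | L L; L -> p r | A

Generating nonterminals: {A, B, L, M, N, S}.
Reachable from S after that: {A, B, L, M, S}.
Removed useless symbols: {N} and every production mentioning them.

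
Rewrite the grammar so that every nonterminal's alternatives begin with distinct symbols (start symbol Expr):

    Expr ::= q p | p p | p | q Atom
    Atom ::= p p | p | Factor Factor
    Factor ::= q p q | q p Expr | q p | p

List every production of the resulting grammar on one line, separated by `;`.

Expr has alternatives sharing prefix 'q': factor to Expr → q Expr1 with Expr1 → p | Atom.
Expr has alternatives sharing prefix 'p': factor to Expr → p Expr2 with Expr2 → p | ε.
Atom has alternatives sharing prefix 'p': factor to Atom → p Atom1 with Atom1 → p | ε.
Factor has alternatives sharing prefix 'q p': factor to Factor → q p Factor1 with Factor1 → q | Expr | ε.

Expr ::= q Expr1 | p Expr2; Atom ::= Factor Factor | p Atom1; Factor ::= p | q p Factor1; Expr1 ::= p | Atom; Expr2 ::= p | ε; Atom1 ::= p | ε; Factor1 ::= q | Expr | ε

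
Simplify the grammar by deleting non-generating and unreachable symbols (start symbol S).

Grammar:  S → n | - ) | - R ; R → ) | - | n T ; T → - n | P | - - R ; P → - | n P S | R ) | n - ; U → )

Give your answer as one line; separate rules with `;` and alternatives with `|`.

S → n | - ) | - R; R → ) | - | n T; T → - n | P | - - R; P → - | n P S | R ) | n -

Generating nonterminals: {P, R, S, T, U}.
Reachable from S after that: {P, R, S, T}.
Removed useless symbols: {U} and every production mentioning them.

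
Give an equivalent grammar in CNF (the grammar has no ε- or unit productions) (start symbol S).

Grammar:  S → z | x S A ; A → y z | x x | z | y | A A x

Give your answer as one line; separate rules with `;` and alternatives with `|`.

Introduce a nonterminal for each terminal appearing in a rule of length ≥ 2: X1 → x, X2 → y, X3 → z.
Binarize each right-hand side of length ≥ 3 by chaining fresh nonterminals (Y1, Y2, …): affected rules were S → X1 S A; A → A A X1.

S → z | X1 Y1; A → X2 X3 | X1 X1 | z | y | A Y2; X1 → x; X2 → y; X3 → z; Y1 → S A; Y2 → A X1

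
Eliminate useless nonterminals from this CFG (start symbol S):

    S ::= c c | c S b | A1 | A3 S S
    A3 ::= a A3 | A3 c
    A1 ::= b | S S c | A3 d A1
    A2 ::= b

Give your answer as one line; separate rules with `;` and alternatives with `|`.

Generating nonterminals: {A1, A2, S}.
Reachable from S after that: {A1, S}.
Removed useless symbols: {A2, A3} and every production mentioning them.

S ::= c c | c S b | A1; A1 ::= b | S S c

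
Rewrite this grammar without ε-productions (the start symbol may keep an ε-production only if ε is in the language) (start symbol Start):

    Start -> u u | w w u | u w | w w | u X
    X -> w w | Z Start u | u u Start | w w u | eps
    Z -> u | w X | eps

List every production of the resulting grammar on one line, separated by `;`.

The nullable symbols are {X, Z}.
ε ∉ L(G), so no ε-production is kept.
Expand every rule over subsets of its nullable positions: Start → u X gives u X | u. X → Z Start u gives Z Start u | Start u. Z → w X gives w X | w.

Start -> u u | w w u | u w | w w | u X | u; X -> w w | Z Start u | Start u | u u Start | w w u; Z -> u | w X | w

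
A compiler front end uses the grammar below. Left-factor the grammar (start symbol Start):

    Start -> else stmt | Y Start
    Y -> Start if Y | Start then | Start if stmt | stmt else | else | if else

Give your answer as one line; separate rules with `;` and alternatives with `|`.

Start -> else stmt | Y Start; Y -> stmt else | else | if else | Start Y1; Y1 -> then | if Y11; Y11 -> Y | stmt

Y has alternatives sharing prefix 'Start': factor to Y → Start Y1 with Y1 → if Y | then | if stmt.
Y1 has alternatives sharing prefix 'if': factor to Y1 → if Y11 with Y11 → Y | stmt.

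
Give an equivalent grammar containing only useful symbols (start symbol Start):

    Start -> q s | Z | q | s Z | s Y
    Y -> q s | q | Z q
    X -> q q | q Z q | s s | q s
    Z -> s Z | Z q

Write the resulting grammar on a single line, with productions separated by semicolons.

Start -> q s | q | s Y; Y -> q s | q

Generating nonterminals: {Start, X, Y}.
Reachable from Start after that: {Start, Y}.
Removed useless symbols: {X, Z} and every production mentioning them.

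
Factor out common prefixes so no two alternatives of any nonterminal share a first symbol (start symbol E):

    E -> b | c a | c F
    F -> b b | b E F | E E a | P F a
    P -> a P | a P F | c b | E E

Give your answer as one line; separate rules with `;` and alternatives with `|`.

E -> b | c E'; F -> E E a | P F a | b F'; P -> c b | E E | a P P'; E' -> a | F; F' -> b | E F; P' -> ε | F

E has alternatives sharing prefix 'c': factor to E → c E' with E' → a | F.
F has alternatives sharing prefix 'b': factor to F → b F' with F' → b | E F.
P has alternatives sharing prefix 'a P': factor to P → a P P' with P' → ε | F.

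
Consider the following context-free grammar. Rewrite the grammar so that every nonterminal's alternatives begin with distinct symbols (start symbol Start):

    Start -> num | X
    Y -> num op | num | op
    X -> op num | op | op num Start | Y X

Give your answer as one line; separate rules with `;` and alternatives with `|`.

Start -> num | X; Y -> op | num Y1; X -> Y X | op X1; Y1 -> op | ε; X1 -> ε | num X11; X11 -> ε | Start

Y has alternatives sharing prefix 'num': factor to Y → num Y1 with Y1 → op | ε.
X has alternatives sharing prefix 'op': factor to X → op X1 with X1 → num | ε | num Start.
X1 has alternatives sharing prefix 'num': factor to X1 → num X11 with X11 → ε | Start.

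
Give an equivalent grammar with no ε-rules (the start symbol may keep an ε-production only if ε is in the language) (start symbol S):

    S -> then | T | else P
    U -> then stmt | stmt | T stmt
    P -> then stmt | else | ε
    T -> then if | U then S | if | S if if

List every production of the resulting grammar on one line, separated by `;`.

Nullable set = {P}.
ε ∉ L(G), so no ε-production is kept.
Add the nullable-subset variants: S → else P gives else P | else.

S -> then | T | else P | else; U -> then stmt | stmt | T stmt; P -> then stmt | else; T -> then if | U then S | if | S if if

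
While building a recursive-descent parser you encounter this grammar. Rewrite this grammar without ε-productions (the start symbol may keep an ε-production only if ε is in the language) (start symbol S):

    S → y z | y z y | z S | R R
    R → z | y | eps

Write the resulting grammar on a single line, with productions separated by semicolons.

S → y z | y z y | z S | z | R R | R | eps; R → z | y

The nullable symbols are {R, S}.
ε ∈ L(G) since S is nullable, so keep S → ε.
Expand every rule over subsets of its nullable positions: S → z S gives z S | z. S → R R gives R R | R.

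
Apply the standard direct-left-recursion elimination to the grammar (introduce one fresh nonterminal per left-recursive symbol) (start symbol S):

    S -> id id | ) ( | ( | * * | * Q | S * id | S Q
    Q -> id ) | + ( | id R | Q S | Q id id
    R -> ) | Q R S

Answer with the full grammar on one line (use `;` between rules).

Left recursion appears on S, Q.
For S: α = {* id, Q}, β = {id id, ) (, (, * *, * Q}. Rewrite as S → β S' and S' → α S' | ε.
For Q: α = {S, id id}, β = {id ), + (, id R}. Rewrite as Q → β Q' and Q' → α Q' | ε.

S -> id id S' | ) ( S' | ( S' | * * S' | * Q S'; Q -> id ) Q' | + ( Q' | id R Q'; R -> ) | Q R S; S' -> * id S' | Q S' | ε; Q' -> S Q' | id id Q' | ε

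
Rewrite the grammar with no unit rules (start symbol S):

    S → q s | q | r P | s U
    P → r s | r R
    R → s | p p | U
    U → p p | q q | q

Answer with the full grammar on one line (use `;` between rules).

Unit pairs: R ⇒* {U}.
Replace each nonterminal's rules with the union of the non-unit rules of every nonterminal it unit-derives.

S → q s | q | r P | s U; P → r s | r R; R → p p | q q | q | s; U → p p | q q | q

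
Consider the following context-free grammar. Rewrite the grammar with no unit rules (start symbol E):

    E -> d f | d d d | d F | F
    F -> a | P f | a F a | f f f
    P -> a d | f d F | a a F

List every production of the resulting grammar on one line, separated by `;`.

E -> d f | d d d | d F | a | P f | a F a | f f f; F -> a | P f | a F a | f f f; P -> a d | f d F | a a F

Unit pairs: E ⇒* {F}.
Replace each nonterminal's rules with the union of the non-unit rules of every nonterminal it unit-derives.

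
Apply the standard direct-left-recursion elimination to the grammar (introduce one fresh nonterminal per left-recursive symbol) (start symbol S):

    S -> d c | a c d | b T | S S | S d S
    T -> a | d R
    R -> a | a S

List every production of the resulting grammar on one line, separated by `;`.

S -> d c S' | a c d S' | b T S'; T -> a | d R; R -> a | a S; S' -> S S' | d S S' | ε

Left recursion appears on S.
For S: α = {S, d S}, β = {d c, a c d, b T}. Rewrite as S → β S' and S' → α S' | ε.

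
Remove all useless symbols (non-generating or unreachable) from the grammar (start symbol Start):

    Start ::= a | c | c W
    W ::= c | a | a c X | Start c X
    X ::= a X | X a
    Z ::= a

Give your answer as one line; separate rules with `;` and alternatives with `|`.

Generating nonterminals: {Start, W, Z}.
Reachable from Start after that: {Start, W}.
Removed useless symbols: {X, Z} and every production mentioning them.

Start ::= a | c | c W; W ::= c | a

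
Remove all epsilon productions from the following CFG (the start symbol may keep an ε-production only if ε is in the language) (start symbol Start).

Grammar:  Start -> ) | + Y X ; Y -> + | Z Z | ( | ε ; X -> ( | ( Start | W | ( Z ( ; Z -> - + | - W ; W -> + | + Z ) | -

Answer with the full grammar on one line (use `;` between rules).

The nullable symbols are {Y}.
ε ∉ L(G), so no ε-production is kept.
Add the nullable-subset variants: Start → + Y X gives + Y X | + X.

Start -> ) | + Y X | + X; Y -> + | Z Z | (; X -> ( | ( Start | W | ( Z (; Z -> - + | - W; W -> + | + Z ) | -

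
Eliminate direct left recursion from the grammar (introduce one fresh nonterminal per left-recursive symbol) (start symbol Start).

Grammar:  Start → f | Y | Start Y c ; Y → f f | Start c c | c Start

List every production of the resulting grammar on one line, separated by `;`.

Directly left-recursive nonterminal: Start.
For Start: α = {Y c}, β = {f, Y}. Rewrite as Start → β Start1 and Start1 → α Start1 | ε.

Start → f Start1 | Y Start1; Y → f f | Start c c | c Start; Start1 → Y c Start1 | eps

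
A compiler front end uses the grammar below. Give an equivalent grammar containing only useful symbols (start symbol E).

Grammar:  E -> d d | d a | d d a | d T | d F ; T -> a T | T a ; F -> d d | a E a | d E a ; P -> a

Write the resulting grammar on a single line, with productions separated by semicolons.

E -> d d | d a | d d a | d F; F -> d d | a E a | d E a

Generating nonterminals: {E, F, P}.
Reachable from E after that: {E, F}.
Removed useless symbols: {P, T} and every production mentioning them.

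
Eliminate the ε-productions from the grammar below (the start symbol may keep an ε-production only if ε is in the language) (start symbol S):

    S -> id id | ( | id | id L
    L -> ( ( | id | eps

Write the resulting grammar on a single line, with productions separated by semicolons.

The nullable symbols are {L}.
ε ∉ L(G), so no ε-production is kept.

S -> id id | ( | id | id L; L -> ( ( | id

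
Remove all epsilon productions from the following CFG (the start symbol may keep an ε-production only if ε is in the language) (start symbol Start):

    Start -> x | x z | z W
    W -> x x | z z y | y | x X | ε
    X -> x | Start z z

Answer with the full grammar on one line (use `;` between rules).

Nullable set = {W}.
ε ∉ L(G), so no ε-production is kept.
Add the nullable-subset variants: Start → z W gives z W | z.

Start -> x | x z | z W | z; W -> x x | z z y | y | x X; X -> x | Start z z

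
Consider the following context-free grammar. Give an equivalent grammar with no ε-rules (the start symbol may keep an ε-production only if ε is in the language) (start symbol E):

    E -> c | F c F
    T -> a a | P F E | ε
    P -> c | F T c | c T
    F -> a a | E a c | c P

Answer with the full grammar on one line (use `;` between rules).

The nullable symbols are {T}.
ε ∉ L(G), so no ε-production is kept.
Add the nullable-subset variants: P → F T c gives F T c | F c.

E -> c | F c F; T -> a a | P F E; P -> c | F T c | F c | c T; F -> a a | E a c | c P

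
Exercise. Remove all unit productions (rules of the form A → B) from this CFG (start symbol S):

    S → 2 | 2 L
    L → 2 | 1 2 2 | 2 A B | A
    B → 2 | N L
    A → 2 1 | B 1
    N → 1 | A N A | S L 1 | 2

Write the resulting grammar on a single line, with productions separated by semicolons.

Unit pairs: L ⇒* {A}.
For every A with A ⇒* B via unit rules, add B's non-unit alternatives to A; then delete every rule of the form X → Y.

S → 2 | 2 L; L → 2 | 1 2 2 | 2 A B | 2 1 | B 1; B → 2 | N L; A → 2 1 | B 1; N → 1 | A N A | S L 1 | 2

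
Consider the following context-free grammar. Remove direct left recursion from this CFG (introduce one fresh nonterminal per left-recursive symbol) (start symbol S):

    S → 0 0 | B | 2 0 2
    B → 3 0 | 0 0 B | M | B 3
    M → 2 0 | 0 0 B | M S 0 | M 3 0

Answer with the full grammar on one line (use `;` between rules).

B, M are directly left-recursive.
For B: α = {3}, β = {3 0, 0 0 B, M}. Rewrite as B → β B' and B' → α B' | ε.
For M: α = {S 0, 3 0}, β = {2 0, 0 0 B}. Rewrite as M → β M' and M' → α M' | ε.

S → 0 0 | B | 2 0 2; B → 3 0 B' | 0 0 B B' | M B'; M → 2 0 M' | 0 0 B M'; B' → 3 B' | ε; M' → S 0 M' | 3 0 M' | ε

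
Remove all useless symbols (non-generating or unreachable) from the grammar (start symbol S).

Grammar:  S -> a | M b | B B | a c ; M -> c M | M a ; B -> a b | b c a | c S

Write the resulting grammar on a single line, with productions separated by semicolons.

S -> a | B B | a c; B -> a b | b c a | c S

Generating nonterminals: {B, S}.
Reachable from S after that: {B, S}.
Removed useless symbols: {M} and every production mentioning them.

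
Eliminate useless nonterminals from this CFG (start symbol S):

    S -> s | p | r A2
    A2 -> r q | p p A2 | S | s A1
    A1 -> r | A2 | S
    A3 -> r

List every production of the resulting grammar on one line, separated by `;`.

S -> s | p | r A2; A2 -> r q | p p A2 | S | s A1; A1 -> r | A2 | S

Generating nonterminals: {A1, A2, A3, S}.
Reachable from S after that: {A1, A2, S}.
Removed useless symbols: {A3} and every production mentioning them.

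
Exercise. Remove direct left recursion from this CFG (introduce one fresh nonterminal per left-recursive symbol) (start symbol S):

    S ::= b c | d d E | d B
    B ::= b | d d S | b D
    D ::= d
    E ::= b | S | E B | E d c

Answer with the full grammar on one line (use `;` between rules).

E is directly left-recursive.
For E: α = {B, d c}, β = {b, S}. Rewrite as E → β E' and E' → α E' | ε.

S ::= b c | d d E | d B; B ::= b | d d S | b D; D ::= d; E ::= b E' | S E'; E' ::= B E' | d c E' | ε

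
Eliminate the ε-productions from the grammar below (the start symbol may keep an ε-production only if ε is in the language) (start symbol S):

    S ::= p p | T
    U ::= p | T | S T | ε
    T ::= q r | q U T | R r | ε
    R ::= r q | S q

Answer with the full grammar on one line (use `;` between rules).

The nullable symbols are {S, T, U}.
ε ∈ L(G) since S is nullable, so keep S → ε.
Add the nullable-subset variants: U → S T gives S T | S. T → q U T gives q U T | q U | q T | q. R → S q gives S q | q.

S ::= p p | T | ε; U ::= p | T | S T | S; T ::= q r | q U T | q U | q T | q | R r; R ::= r q | S q | q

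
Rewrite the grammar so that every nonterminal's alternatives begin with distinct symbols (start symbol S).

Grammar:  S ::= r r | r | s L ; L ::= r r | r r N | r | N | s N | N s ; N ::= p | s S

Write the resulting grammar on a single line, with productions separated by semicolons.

S has alternatives sharing prefix 'r': factor to S → r S' with S' → r | ε.
L has alternatives sharing prefix 'r': factor to L → r L' with L' → r | r N | ε.
L has alternatives sharing prefix 'N': factor to L → N L'' with L'' → ε | s.
L' has alternatives sharing prefix 'r': factor to L' → r L''' with L''' → ε | N.

S ::= s L | r S'; L ::= s N | r L' | N L''; N ::= p | s S; S' ::= r | ε; L' ::= ε | r L'''; L'' ::= ε | s; L''' ::= ε | N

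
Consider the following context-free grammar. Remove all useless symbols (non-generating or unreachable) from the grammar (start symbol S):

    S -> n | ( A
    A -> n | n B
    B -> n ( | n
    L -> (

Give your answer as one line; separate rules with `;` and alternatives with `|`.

Generating nonterminals: {A, B, L, S}.
Reachable from S after that: {A, B, S}.
Removed useless symbols: {L} and every production mentioning them.

S -> n | ( A; A -> n | n B; B -> n ( | n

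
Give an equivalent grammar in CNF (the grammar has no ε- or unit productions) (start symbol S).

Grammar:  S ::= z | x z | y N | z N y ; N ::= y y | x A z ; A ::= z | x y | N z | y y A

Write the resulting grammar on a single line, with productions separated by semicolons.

S ::= z | X1 X2 | X3 N | X2 Y1; N ::= X3 X3 | X1 Y2; A ::= z | X1 X3 | N X2 | X3 Y3; X1 ::= x; X2 ::= z; X3 ::= y; Y1 ::= N X3; Y2 ::= A X2; Y3 ::= X3 A

Introduce a nonterminal for each terminal appearing in a rule of length ≥ 2: X1 → x, X2 → z, X3 → y.
Binarize each right-hand side of length ≥ 3 by chaining fresh nonterminals (Y1, Y2, …): affected rules were S → X2 N X3; N → X1 A X2; A → X3 X3 A.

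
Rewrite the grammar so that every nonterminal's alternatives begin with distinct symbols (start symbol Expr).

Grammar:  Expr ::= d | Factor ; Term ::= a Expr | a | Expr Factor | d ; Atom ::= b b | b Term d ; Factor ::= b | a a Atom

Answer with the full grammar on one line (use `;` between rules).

Expr ::= d | Factor; Term ::= Expr Factor | d | a Term1; Atom ::= b Atom1; Factor ::= b | a a Atom; Term1 ::= Expr | ε; Atom1 ::= b | Term d

Term has alternatives sharing prefix 'a': factor to Term → a Term1 with Term1 → Expr | ε.
Atom has alternatives sharing prefix 'b': factor to Atom → b Atom1 with Atom1 → b | Term d.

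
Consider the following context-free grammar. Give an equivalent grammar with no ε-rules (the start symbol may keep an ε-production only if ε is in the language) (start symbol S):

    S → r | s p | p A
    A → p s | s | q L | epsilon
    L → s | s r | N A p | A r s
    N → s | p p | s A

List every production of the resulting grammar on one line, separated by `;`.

Nullable set = {A}.
ε ∉ L(G), so no ε-production is kept.
Add the nullable-subset variants: S → p A gives p A | p. L → N A p gives N A p | N p. L → A r s gives A r s | r s.

S → r | s p | p A | p; A → p s | s | q L; L → s | s r | N A p | N p | A r s | r s; N → s | p p | s A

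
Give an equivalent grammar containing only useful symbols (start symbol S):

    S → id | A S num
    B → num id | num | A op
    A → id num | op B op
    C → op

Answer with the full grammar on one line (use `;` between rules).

Generating nonterminals: {A, B, C, S}.
Reachable from S after that: {A, B, S}.
Removed useless symbols: {C} and every production mentioning them.

S → id | A S num; B → num id | num | A op; A → id num | op B op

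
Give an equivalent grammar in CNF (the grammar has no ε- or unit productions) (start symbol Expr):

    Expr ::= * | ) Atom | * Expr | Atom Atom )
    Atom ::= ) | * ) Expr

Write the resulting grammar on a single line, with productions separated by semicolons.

Expr ::= * | X1 Atom | X2 Expr | Atom Y1; Atom ::= ) | X2 Y2; X1 ::= ); X2 ::= *; Y1 ::= Atom X1; Y2 ::= X1 Expr

Introduce a nonterminal for each terminal appearing in a rule of length ≥ 2: X1 → ), X2 → *.
Binarize each right-hand side of length ≥ 3 by chaining fresh nonterminals (Y1, Y2, …): affected rules were Expr → Atom Atom X1; Atom → X2 X1 Expr.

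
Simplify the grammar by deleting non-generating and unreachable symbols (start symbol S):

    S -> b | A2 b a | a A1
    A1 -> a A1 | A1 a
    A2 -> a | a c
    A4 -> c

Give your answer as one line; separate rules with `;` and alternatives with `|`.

Generating nonterminals: {A2, A4, S}.
Reachable from S after that: {A2, S}.
Removed useless symbols: {A1, A4} and every production mentioning them.

S -> b | A2 b a; A2 -> a | a c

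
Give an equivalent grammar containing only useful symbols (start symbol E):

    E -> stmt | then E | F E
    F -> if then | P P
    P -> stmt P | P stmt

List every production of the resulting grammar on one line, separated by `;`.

Generating nonterminals: {E, F}.
Reachable from E after that: {E, F}.
Removed useless symbols: {P} and every production mentioning them.

E -> stmt | then E | F E; F -> if then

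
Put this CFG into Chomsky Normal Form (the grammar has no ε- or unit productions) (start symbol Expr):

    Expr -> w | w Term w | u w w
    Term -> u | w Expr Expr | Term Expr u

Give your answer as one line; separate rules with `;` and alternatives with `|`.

Expr -> w | X1 Y1 | X2 Y2; Term -> u | X1 Y3 | Term Y4; X1 -> w; X2 -> u; Y1 -> Term X1; Y2 -> X1 X1; Y3 -> Expr Expr; Y4 -> Expr X2

Introduce a nonterminal for each terminal appearing in a rule of length ≥ 2: X1 → w, X2 → u.
Binarize each right-hand side of length ≥ 3 by chaining fresh nonterminals (Y1, Y2, …): affected rules were Expr → X1 Term X1; Expr → X2 X1 X1; Term → X1 Expr Expr; Term → Term Expr X2.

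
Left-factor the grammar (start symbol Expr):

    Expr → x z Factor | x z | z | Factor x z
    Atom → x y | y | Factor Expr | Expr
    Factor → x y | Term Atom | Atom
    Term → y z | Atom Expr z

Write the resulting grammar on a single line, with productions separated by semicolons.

Expr → z | Factor x z | x z Expr1; Atom → x y | y | Factor Expr | Expr; Factor → x y | Term Atom | Atom; Term → y z | Atom Expr z; Expr1 → Factor | ε

Expr has alternatives sharing prefix 'x z': factor to Expr → x z Expr1 with Expr1 → Factor | ε.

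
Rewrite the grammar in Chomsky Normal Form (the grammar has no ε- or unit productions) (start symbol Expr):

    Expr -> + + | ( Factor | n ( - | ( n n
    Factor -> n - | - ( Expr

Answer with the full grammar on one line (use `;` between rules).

Introduce a nonterminal for each terminal appearing in a rule of length ≥ 2: X1 → +, X2 → (, X3 → n, X4 → -.
Binarize each right-hand side of length ≥ 3 by chaining fresh nonterminals (Y1, Y2, …): affected rules were Expr → X3 X2 X4; Expr → X2 X3 X3; Factor → X4 X2 Expr.

Expr -> X1 X1 | X2 Factor | X3 Y1 | X2 Y2; Factor -> X3 X4 | X4 Y3; X1 -> +; X2 -> (; X3 -> n; X4 -> -; Y1 -> X2 X4; Y2 -> X3 X3; Y3 -> X2 Expr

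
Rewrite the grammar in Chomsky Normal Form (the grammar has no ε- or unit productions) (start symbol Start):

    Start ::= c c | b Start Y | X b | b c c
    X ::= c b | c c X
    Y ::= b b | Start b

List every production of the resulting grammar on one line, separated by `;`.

Start ::= X1 X1 | X2 Y1 | X X2 | X2 Y2; X ::= X1 X2 | X1 Y3; Y ::= X2 X2 | Start X2; X1 ::= c; X2 ::= b; Y1 ::= Start Y; Y2 ::= X1 X1; Y3 ::= X1 X

Introduce a nonterminal for each terminal appearing in a rule of length ≥ 2: X1 → c, X2 → b.
Binarize each right-hand side of length ≥ 3 by chaining fresh nonterminals (Y1, Y2, …): affected rules were Start → X2 Start Y; Start → X2 X1 X1; X → X1 X1 X.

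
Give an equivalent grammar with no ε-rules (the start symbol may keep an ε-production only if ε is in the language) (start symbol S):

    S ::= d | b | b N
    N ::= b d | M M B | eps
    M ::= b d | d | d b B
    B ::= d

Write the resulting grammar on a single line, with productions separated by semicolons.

S ::= d | b | b N; N ::= b d | M M B; M ::= b d | d | d b B; B ::= d

The nullable symbols are {N}.
ε ∉ L(G), so no ε-production is kept.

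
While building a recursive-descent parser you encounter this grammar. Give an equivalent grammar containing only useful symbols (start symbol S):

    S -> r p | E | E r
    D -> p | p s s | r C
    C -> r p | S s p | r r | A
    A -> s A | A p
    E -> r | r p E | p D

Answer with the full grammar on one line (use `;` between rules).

S -> r p | E | E r; D -> p | p s s | r C; C -> r p | S s p | r r; E -> r | r p E | p D

Generating nonterminals: {C, D, E, S}.
Reachable from S after that: {C, D, E, S}.
Removed useless symbols: {A} and every production mentioning them.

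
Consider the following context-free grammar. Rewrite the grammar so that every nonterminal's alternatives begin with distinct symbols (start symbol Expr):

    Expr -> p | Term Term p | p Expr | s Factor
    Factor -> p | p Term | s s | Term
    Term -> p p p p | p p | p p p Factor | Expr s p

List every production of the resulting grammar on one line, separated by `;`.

Expr has alternatives sharing prefix 'p': factor to Expr → p Expr1 with Expr1 → ε | Expr.
Factor has alternatives sharing prefix 'p': factor to Factor → p Factor1 with Factor1 → ε | Term.
Term has alternatives sharing prefix 'p p': factor to Term → p p Term1 with Term1 → p p | ε | p Factor.
Term1 has alternatives sharing prefix 'p': factor to Term1 → p Term11 with Term11 → p | Factor.

Expr -> Term Term p | s Factor | p Expr1; Factor -> s s | Term | p Factor1; Term -> Expr s p | p p Term1; Expr1 -> ε | Expr; Factor1 -> ε | Term; Term1 -> ε | p Term11; Term11 -> p | Factor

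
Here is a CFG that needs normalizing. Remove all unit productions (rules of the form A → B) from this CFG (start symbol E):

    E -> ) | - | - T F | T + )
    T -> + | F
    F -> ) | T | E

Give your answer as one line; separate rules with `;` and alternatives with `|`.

Unit pairs: F ⇒* {E, T}; T ⇒* {E, F}.
Replace each nonterminal's rules with the union of the non-unit rules of every nonterminal it unit-derives.

E -> ) | - | - T F | T + ); T -> ) | - | - T F | T + ) | +; F -> ) | - | - T F | T + ) | +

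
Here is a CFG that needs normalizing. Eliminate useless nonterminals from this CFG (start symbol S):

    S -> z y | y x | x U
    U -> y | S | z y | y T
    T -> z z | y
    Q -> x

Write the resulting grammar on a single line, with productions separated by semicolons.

Generating nonterminals: {Q, S, T, U}.
Reachable from S after that: {S, T, U}.
Removed useless symbols: {Q} and every production mentioning them.

S -> z y | y x | x U; U -> y | S | z y | y T; T -> z z | y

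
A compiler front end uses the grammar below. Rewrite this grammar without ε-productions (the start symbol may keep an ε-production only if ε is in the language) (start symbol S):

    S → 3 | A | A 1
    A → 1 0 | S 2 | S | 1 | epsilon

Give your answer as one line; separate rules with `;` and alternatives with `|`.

The nullable symbols are {A, S}.
ε ∈ L(G) since S is nullable, so keep S → ε.
For each production, add variants omitting each subset of nullable occurrences: S → A 1 gives A 1 | 1. A → S 2 gives S 2 | 2.

S → 3 | A | A 1 | 1 | epsilon; A → 1 0 | S 2 | 2 | S | 1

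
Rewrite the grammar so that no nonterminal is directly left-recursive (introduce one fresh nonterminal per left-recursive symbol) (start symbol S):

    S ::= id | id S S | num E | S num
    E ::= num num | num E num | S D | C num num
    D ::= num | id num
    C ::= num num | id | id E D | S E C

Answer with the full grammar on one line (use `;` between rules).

Directly left-recursive nonterminal: S.
For S: α = {num}, β = {id, id S S, num E}. Rewrite as S → β S' and S' → α S' | ε.

S ::= id S' | id S S S' | num E S'; E ::= num num | num E num | S D | C num num; D ::= num | id num; C ::= num num | id | id E D | S E C; S' ::= num S' | ε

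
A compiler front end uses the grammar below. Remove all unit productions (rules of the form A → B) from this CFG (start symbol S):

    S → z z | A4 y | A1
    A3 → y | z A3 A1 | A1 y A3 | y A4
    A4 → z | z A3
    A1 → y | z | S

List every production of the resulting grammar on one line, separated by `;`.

Unit pairs: A1 ⇒* {S}; S ⇒* {A1}.
For each unit pair (A, B), copy every non-unit production of B to A, then drop all unit productions.

S → y | z | z z | A4 y; A3 → y | z A3 A1 | A1 y A3 | y A4; A4 → z | z A3; A1 → y | z | z z | A4 y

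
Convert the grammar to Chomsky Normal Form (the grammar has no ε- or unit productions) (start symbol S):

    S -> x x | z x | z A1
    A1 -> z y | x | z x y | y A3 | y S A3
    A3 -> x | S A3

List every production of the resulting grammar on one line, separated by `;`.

S -> X1 X1 | X2 X1 | X2 A1; A1 -> X2 X3 | x | X2 Y1 | X3 A3 | X3 Y2; A3 -> x | S A3; X1 -> x; X2 -> z; X3 -> y; Y1 -> X1 X3; Y2 -> S A3

Introduce a nonterminal for each terminal appearing in a rule of length ≥ 2: X1 → x, X2 → z, X3 → y.
Binarize each right-hand side of length ≥ 3 by chaining fresh nonterminals (Y1, Y2, …): affected rules were A1 → X2 X1 X3; A1 → X3 S A3.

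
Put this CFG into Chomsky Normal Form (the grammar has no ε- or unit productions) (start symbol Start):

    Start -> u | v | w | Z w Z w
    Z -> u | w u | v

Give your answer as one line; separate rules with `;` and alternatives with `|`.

Introduce a nonterminal for each terminal appearing in a rule of length ≥ 2: X1 → w, X2 → u.
Binarize each right-hand side of length ≥ 3 by chaining fresh nonterminals (Y1, Y2, …): affected rules were Start → Z X1 Z X1.

Start -> u | v | w | Z Y1; Z -> u | X1 X2 | v; X1 -> w; X2 -> u; Y1 -> X1 Y2; Y2 -> Z X1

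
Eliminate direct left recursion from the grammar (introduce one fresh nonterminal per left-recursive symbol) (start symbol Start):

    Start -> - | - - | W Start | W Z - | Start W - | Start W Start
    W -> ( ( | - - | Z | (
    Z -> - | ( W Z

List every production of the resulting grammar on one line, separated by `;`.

Start -> - Start1 | - - Start1 | W Start Start1 | W Z - Start1; W -> ( ( | - - | Z | (; Z -> - | ( W Z; Start1 -> W - Start1 | W Start Start1 | eps

Start is directly left-recursive.
For Start: α = {W -, W Start}, β = {-, - -, W Start, W Z -}. Rewrite as Start → β Start1 and Start1 → α Start1 | ε.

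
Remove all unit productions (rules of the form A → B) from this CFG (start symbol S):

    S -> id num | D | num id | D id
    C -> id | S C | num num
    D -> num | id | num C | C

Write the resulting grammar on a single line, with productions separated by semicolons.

S -> num | id | num C | S C | num num | id num | num id | D id; C -> id | S C | num num; D -> id | S C | num num | num | num C

Unit pairs: D ⇒* {C}; S ⇒* {C, D}.
For every A with A ⇒* B via unit rules, add B's non-unit alternatives to A; then delete every rule of the form X → Y.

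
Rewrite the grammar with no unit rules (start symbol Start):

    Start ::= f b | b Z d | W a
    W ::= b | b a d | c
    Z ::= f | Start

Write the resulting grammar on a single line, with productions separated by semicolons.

Unit pairs: Z ⇒* {Start}.
For each unit pair (A, B), copy every non-unit production of B to A, then drop all unit productions.

Start ::= f b | b Z d | W a; W ::= b | b a d | c; Z ::= f | f b | b Z d | W a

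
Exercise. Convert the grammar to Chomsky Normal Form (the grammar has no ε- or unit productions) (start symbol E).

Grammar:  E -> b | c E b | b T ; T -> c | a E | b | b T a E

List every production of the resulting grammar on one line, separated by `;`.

Introduce a nonterminal for each terminal appearing in a rule of length ≥ 2: X1 → c, X2 → b, X3 → a.
Binarize each right-hand side of length ≥ 3 by chaining fresh nonterminals (Y1, Y2, …): affected rules were E → X1 E X2; T → X2 T X3 E.

E -> b | X1 Y1 | X2 T; T -> c | X3 E | b | X2 Y2; X1 -> c; X2 -> b; X3 -> a; Y1 -> E X2; Y2 -> T Y3; Y3 -> X3 E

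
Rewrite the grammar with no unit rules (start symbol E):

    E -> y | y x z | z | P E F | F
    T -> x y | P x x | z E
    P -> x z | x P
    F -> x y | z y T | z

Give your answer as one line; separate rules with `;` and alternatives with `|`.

E -> y | y x z | z | P E F | x y | z y T; T -> x y | P x x | z E; P -> x z | x P; F -> x y | z y T | z

Unit pairs: E ⇒* {F}.
Replace each nonterminal's rules with the union of the non-unit rules of every nonterminal it unit-derives.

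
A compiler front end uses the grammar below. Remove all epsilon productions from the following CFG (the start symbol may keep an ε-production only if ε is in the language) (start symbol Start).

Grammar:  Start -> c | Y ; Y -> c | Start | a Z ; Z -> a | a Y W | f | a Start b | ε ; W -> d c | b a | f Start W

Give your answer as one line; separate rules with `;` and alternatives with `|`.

Nullable nonterminals: {Z}.
ε ∉ L(G), so no ε-production is kept.
For each production, add variants omitting each subset of nullable occurrences: Y → a Z gives a Z | a.

Start -> c | Y; Y -> c | Start | a Z | a; Z -> a | a Y W | f | a Start b; W -> d c | b a | f Start W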